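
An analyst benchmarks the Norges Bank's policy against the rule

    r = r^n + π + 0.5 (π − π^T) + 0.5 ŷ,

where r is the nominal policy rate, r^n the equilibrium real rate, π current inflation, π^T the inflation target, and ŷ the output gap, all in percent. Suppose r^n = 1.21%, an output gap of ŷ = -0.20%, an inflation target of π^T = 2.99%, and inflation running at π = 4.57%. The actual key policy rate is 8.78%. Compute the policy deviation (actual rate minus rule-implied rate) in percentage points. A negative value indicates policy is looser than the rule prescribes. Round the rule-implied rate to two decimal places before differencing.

r = 1.21 + 4.57 + 0.5 × (4.57 − 2.99) + 0.5 × (-0.20)
   = 1.21 + 4.57 + 0.79 − 0.1 = 6.47
Deviation = 8.78 − 6.47 = 2.31 pp.

2.31 pp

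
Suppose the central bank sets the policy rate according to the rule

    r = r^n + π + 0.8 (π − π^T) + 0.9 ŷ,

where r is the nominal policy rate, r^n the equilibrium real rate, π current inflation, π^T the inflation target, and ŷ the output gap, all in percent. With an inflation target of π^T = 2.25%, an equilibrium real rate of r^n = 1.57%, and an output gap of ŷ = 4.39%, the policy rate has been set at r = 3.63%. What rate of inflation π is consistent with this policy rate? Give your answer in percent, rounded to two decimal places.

Collecting π: r = r^n + (1 + 0.8) π − 0.8 π^T + 0.9 ŷ
1.8 π = 3.63 − 1.57 + 0.8 × 2.25 − 0.9 × 4.39 = -0.091
π = -0.091 / 1.8 = -0.05

-0.05%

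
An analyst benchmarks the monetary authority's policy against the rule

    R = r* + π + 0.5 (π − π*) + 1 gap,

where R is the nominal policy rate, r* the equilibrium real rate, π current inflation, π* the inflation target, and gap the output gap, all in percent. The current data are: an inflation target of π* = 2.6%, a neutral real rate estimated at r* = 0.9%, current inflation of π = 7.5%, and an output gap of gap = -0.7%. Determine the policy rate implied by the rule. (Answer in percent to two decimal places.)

R = 0.9 + 7.5 + 0.5 × (7.5 − 2.6) + 1 × (-0.7)
   = 0.9 + 7.5 + 2.45 − 0.7 = 10.15

10.15%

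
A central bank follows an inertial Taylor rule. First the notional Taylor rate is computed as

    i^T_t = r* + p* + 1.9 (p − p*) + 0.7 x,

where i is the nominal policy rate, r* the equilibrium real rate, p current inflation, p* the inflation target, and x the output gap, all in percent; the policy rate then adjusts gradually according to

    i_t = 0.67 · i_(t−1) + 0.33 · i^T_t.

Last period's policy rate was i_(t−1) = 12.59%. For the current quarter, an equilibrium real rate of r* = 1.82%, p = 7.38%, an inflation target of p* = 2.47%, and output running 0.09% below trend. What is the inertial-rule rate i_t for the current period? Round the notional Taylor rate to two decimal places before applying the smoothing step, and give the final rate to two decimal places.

12.91%

Output 0.09% below potential → x = -0.09.
i^T_t = 1.82 + 2.47 + 1.9 × (7.38 − 2.47) + 0.7 × (-0.09)
   = 1.82 + 2.47 + 9.329 − 0.063 = 13.56
i_t = 0.67 × 12.59 + 0.33 × 13.56 = 8.4353 + 4.4748 = 12.91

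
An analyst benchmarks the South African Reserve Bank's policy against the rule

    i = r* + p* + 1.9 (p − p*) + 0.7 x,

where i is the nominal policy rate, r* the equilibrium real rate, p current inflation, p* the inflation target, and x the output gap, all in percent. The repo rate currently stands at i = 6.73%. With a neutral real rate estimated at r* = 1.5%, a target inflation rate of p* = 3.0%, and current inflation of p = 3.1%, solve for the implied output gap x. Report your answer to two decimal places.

0.7 x = 6.73 − 1.5 − 3.0 − 1.9 × (3.1 − 3.0) = 2.04
x = 2.04 / 0.7 = 2.91

2.91%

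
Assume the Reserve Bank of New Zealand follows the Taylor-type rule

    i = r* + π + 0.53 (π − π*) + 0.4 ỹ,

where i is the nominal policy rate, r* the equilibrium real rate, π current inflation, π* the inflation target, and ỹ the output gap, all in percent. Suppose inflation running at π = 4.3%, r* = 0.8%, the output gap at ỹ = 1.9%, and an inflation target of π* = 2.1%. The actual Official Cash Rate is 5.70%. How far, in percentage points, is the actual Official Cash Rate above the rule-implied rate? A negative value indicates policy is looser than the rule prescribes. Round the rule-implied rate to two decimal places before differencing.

-1.33 pp

i = 0.8 + 4.3 + 0.53 × (4.3 − 2.1) + 0.4 × 1.9
   = 0.8 + 4.3 + 1.166 + 0.76 = 7.03
Deviation = 5.70 − 7.03 = -1.33 pp.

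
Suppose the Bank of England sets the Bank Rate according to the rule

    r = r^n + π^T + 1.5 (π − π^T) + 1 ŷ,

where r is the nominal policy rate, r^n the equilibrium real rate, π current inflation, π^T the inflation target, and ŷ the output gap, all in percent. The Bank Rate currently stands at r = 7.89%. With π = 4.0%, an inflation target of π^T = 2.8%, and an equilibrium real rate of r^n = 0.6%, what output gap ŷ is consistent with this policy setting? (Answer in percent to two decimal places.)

2.69%

1 ŷ = 7.89 − 0.6 − 2.8 − 1.5 × (4.0 − 2.8) = 2.69
ŷ = 2.69 / 1 = 2.69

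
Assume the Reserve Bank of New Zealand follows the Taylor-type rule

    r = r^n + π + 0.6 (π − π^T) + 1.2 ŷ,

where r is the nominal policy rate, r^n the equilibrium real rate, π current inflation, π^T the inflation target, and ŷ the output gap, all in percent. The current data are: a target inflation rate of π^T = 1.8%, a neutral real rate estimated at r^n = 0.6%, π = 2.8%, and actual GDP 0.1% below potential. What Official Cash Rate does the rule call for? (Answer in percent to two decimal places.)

3.88%

Output 0.1% below potential → ŷ = -0.1.
r = 0.6 + 2.8 + 0.6 × (2.8 − 1.8) + 1.2 × (-0.1)
   = 0.6 + 2.8 + 0.6 − 0.12 = 3.88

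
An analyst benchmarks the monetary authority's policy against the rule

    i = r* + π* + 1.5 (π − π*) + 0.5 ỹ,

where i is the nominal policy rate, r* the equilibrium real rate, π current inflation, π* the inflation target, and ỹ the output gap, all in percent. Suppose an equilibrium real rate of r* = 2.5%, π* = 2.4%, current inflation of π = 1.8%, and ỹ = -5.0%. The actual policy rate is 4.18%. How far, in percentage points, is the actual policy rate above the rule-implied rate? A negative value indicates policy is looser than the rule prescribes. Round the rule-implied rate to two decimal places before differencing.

i = 2.5 + 2.4 + 1.5 × (1.8 − 2.4) + 0.5 × (-5.0)
   = 2.5 + 2.4 − 0.9 − 2.5 = 1.50
Deviation = 4.18 − 1.50 = 2.68 pp.

2.68 pp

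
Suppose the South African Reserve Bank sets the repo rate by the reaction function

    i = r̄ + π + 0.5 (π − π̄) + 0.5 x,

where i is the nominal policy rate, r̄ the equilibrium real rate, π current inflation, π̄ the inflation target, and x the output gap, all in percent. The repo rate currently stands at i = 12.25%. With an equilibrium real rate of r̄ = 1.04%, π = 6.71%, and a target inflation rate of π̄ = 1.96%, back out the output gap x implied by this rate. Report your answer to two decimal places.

4.25%

0.5 x = 12.25 − 1.04 − 6.71 − 0.5 × (6.71 − 1.96) = 2.125
x = 2.125 / 0.5 = 4.25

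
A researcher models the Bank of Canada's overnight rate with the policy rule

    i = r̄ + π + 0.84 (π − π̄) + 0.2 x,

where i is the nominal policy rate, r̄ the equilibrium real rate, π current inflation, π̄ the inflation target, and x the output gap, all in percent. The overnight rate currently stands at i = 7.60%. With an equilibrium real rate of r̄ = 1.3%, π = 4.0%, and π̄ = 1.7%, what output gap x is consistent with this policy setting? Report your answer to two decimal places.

1.84%

0.2 x = 7.60 − 1.3 − 4.0 − 0.84 × (4.0 − 1.7) = 0.368
x = 0.368 / 0.2 = 1.84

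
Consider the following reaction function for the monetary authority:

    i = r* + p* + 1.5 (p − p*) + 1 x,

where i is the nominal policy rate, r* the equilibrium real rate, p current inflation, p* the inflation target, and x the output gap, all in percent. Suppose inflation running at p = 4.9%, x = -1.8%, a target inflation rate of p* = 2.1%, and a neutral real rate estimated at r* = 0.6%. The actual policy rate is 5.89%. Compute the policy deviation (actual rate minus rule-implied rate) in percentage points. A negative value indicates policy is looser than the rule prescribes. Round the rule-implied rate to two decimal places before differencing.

0.79 pp

i = 0.6 + 2.1 + 1.5 × (4.9 − 2.1) + 1 × (-1.8)
   = 0.6 + 2.1 + 4.2 − 1.8 = 5.10
Deviation = 5.89 − 5.10 = 0.79 pp.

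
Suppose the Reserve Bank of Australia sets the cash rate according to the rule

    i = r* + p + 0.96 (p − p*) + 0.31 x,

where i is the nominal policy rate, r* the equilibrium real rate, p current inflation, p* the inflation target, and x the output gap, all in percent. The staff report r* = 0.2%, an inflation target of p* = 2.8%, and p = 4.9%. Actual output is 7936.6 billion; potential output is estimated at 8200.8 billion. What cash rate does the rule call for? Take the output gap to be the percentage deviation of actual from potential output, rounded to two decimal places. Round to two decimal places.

6.12%

Output gap = 100 × (7936.6 − 8200.8) / 8200.8 = -3.22%.
i = 0.20 + 4.90 + 0.96 × (4.90 − 2.80) + 0.31 × (-3.22)
   = 0.20 + 4.9 + 2.016 − 0.9982 = 6.12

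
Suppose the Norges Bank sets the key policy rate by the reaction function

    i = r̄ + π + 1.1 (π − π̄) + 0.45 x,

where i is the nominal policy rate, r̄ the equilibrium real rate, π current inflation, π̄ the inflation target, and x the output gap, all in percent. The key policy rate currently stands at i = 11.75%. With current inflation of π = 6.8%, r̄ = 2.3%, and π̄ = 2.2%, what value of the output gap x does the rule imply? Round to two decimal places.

0.45 x = 11.75 − 2.3 − 6.8 − 1.1 × (6.8 − 2.2) = -2.41
x = -2.41 / 0.45 = -5.36

-5.36%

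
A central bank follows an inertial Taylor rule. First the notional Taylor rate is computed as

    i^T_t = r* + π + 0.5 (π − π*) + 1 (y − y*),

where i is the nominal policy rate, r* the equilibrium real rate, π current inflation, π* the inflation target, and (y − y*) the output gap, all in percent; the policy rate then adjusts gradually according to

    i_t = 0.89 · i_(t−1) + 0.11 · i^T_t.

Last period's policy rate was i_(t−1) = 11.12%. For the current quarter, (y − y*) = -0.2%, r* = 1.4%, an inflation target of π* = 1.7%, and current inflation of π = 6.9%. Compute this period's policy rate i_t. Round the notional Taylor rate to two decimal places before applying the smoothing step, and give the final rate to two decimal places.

11.07%

i^T_t = 1.4 + 6.9 + 0.5 × (6.9 − 1.7) + 1 × (-0.2)
   = 1.4 + 6.9 + 2.6 − 0.2 = 10.70
i_t = 0.89 × 11.12 + 0.11 × 10.70 = 9.8968 + 1.177 = 11.07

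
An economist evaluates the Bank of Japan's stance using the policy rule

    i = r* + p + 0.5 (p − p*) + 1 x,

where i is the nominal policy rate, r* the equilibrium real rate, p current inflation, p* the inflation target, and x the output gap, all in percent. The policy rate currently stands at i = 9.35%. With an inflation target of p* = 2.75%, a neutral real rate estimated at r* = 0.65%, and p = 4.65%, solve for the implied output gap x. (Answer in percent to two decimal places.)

3.10%

1 x = 9.35 − 0.65 − 4.65 − 0.5 × (4.65 − 2.75) = 3.1
x = 3.1 / 1 = 3.10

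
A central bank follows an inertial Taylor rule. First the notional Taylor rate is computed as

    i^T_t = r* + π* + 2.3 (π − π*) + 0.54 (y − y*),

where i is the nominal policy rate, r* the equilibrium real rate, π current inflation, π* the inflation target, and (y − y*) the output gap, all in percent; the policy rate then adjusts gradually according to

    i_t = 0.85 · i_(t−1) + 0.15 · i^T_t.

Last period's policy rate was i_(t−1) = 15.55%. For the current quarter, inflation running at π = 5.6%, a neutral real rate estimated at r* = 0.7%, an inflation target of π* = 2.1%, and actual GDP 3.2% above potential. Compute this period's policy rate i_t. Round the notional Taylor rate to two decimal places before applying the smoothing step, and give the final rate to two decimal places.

15.10%

Output 3.2% above potential → (y − y*) = 3.2.
i^T_t = 0.7 + 2.1 + 2.3 × (5.6 − 2.1) + 0.54 × 3.2
   = 0.7 + 2.1 + 8.05 + 1.728 = 12.58
i_t = 0.85 × 15.55 + 0.15 × 12.58 = 13.2175 + 1.887 = 15.10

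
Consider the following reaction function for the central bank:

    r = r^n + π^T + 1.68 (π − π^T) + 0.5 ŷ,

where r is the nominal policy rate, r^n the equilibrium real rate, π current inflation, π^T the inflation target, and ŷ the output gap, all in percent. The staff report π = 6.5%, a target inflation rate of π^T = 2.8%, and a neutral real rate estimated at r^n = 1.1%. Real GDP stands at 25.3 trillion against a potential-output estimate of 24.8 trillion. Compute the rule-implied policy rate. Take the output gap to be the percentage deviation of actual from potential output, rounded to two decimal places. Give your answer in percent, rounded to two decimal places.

11.13%

Output gap = 100 × (25.3 − 24.8) / 24.8 = 2.02%.
r = 1.10 + 2.80 + 1.68 × (6.50 − 2.80) + 0.5 × 2.02
   = 1.10 + 2.8 + 6.216 + 1.01 = 11.13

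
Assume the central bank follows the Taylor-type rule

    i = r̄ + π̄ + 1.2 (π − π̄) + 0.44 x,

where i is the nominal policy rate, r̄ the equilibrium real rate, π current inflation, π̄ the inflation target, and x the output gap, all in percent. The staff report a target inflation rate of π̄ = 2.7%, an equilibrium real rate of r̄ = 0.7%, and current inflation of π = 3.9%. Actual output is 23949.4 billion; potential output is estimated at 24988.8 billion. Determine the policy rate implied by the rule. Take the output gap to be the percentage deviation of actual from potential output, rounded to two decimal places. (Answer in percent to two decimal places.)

3.01%

Output gap = 100 × (23949.4 − 24988.8) / 24988.8 = -4.16%.
i = 0.70 + 2.70 + 1.2 × (3.90 − 2.70) + 0.44 × (-4.16)
   = 0.70 + 2.7 + 1.44 − 1.8304 = 3.01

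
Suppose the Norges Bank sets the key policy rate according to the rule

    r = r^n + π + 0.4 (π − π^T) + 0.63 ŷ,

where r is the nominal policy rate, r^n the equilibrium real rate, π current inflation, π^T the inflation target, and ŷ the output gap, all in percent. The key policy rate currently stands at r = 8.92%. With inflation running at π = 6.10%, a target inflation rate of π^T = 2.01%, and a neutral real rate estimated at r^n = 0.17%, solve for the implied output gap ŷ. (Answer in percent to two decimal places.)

1.61%

0.63 ŷ = 8.92 − 0.17 − 6.10 − 0.4 × (6.10 − 2.01) = 1.014
ŷ = 1.014 / 0.63 = 1.61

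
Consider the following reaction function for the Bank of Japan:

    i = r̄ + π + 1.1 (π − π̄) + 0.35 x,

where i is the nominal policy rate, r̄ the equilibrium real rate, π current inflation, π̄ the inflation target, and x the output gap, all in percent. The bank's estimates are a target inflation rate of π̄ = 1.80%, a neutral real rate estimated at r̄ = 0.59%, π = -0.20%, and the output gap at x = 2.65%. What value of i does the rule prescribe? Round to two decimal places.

i = 0.59 + (-0.20) + 1.1 × (-0.20 − 1.80) + 0.35 × 2.65
   = 0.59 − 0.2 − 2.2 + 0.9275 = -0.88

-0.88%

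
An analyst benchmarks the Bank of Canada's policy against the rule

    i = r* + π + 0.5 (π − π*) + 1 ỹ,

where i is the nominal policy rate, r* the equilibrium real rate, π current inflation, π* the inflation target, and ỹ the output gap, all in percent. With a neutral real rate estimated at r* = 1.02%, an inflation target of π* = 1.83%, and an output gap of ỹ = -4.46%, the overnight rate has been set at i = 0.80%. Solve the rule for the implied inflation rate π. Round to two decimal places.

3.44%

Collecting π: i = r* + (1 + 0.5) π − 0.5 π* + 1 ỹ
1.5 π = 0.80 − 1.02 + 0.5 × 1.83 − 1 × (-4.46) = 5.155
π = 5.155 / 1.5 = 3.44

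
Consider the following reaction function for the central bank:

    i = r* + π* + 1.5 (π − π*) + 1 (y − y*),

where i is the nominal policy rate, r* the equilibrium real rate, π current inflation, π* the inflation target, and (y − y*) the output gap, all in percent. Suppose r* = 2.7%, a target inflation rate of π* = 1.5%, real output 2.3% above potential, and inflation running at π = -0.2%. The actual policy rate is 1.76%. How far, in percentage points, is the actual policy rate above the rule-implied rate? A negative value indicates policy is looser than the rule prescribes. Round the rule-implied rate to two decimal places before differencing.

Output 2.3% above potential → (y − y*) = 2.3.
i = 2.7 + 1.5 + 1.5 × (-0.2 − 1.5) + 1 × 2.3
   = 2.7 + 1.5 − 2.55 + 2.3 = 3.95
Deviation = 1.76 − 3.95 = -2.19 pp.

-2.19 pp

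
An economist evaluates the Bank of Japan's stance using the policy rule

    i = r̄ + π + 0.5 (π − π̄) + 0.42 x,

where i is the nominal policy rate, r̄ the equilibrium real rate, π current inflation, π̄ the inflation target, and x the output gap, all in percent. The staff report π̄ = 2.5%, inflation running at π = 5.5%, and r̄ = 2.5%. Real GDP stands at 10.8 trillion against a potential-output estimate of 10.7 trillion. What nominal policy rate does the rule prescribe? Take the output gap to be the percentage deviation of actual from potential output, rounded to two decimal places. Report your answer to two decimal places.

9.89%

Output gap = 100 × (10.8 − 10.7) / 10.7 = 0.93%.
i = 2.50 + 5.50 + 0.5 × (5.50 − 2.50) + 0.42 × 0.93
   = 2.50 + 5.5 + 1.5 + 0.3906 = 9.89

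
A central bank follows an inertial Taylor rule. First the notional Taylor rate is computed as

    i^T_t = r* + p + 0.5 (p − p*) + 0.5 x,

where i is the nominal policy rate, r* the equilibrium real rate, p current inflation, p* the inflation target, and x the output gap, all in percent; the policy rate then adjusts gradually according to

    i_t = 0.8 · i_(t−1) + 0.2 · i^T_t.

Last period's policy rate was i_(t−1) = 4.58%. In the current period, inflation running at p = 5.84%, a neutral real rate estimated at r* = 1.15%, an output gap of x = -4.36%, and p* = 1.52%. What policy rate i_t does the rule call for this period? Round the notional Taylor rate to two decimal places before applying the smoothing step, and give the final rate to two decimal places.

i^T_t = 1.15 + 5.84 + 0.5 × (5.84 − 1.52) + 0.5 × (-4.36)
   = 1.15 + 5.84 + 2.16 − 2.18 = 6.97
i_t = 0.8 × 4.58 + 0.2 × 6.97 = 3.664 + 1.394 = 5.06

5.06%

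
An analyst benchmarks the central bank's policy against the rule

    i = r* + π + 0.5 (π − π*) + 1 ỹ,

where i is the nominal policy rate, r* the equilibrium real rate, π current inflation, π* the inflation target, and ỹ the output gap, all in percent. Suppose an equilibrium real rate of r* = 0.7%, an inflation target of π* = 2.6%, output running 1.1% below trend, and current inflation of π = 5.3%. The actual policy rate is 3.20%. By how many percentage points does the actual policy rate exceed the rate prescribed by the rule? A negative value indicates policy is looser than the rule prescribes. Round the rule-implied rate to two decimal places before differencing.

-3.05 pp

Output 1.1% below potential → ỹ = -1.1.
i = 0.7 + 5.3 + 0.5 × (5.3 − 2.6) + 1 × (-1.1)
   = 0.7 + 5.3 + 1.35 − 1.1 = 6.25
Deviation = 3.20 − 6.25 = -3.05 pp.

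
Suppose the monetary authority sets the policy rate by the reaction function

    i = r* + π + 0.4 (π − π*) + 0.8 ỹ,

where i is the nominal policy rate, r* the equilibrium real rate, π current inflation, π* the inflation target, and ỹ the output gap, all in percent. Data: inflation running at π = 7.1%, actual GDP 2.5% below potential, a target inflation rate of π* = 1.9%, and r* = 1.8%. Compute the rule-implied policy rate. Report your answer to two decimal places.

8.98%

Output 2.5% below potential → ỹ = -2.5.
i = 1.8 + 7.1 + 0.4 × (7.1 − 1.9) + 0.8 × (-2.5)
   = 1.8 + 7.1 + 2.08 − 2 = 8.98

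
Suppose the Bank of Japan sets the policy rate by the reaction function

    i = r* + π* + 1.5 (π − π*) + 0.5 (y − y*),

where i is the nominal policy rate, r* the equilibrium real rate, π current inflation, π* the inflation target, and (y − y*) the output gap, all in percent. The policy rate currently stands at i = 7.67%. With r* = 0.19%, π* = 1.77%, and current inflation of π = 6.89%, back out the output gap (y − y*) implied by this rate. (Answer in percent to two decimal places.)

0.5 (y − y*) = 7.67 − 0.19 − 1.77 − 1.5 × (6.89 − 1.77) = -1.97
(y − y*) = -1.97 / 0.5 = -3.94

-3.94%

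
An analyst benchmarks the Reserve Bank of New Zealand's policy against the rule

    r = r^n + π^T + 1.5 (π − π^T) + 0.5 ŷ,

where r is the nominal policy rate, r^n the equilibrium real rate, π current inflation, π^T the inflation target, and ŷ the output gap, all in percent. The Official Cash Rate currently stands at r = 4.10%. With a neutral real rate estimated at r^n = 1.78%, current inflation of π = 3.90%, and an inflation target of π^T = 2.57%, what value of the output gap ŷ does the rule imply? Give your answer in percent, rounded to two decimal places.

-4.49%

0.5 ŷ = 4.10 − 1.78 − 2.57 − 1.5 × (3.90 − 2.57) = -2.245
ŷ = -2.245 / 0.5 = -4.49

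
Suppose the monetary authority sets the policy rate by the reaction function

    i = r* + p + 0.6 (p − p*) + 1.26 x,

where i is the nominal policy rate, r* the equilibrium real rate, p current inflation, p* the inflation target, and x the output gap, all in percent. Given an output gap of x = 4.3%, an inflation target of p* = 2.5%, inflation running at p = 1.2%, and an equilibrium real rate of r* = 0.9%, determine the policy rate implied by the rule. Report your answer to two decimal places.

6.74%

i = 0.9 + 1.2 + 0.6 × (1.2 − 2.5) + 1.26 × 4.3
   = 0.9 + 1.2 − 0.78 + 5.418 = 6.74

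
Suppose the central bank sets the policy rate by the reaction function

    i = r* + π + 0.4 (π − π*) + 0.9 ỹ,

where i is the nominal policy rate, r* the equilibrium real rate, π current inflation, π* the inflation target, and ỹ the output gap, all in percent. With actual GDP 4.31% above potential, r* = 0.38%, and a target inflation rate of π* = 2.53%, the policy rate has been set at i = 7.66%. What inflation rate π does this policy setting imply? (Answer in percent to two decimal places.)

3.15%

Output 4.31% above potential → ỹ = 4.31.
Collecting π: i = r* + (1 + 0.4) π − 0.4 π* + 0.9 ỹ
1.4 π = 7.66 − 0.38 + 0.4 × 2.53 − 0.9 × 4.31 = 4.413
π = 4.413 / 1.4 = 3.15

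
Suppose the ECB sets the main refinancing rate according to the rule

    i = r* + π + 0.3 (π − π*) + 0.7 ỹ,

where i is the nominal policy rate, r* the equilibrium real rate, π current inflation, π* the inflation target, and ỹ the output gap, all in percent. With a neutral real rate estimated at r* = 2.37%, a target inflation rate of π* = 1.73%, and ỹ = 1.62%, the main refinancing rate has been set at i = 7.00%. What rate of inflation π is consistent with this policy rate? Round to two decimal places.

Collecting π: i = r* + (1 + 0.3) π − 0.3 π* + 0.7 ỹ
1.3 π = 7.00 − 2.37 + 0.3 × 1.73 − 0.7 × 1.62 = 4.015
π = 4.015 / 1.3 = 3.09

3.09%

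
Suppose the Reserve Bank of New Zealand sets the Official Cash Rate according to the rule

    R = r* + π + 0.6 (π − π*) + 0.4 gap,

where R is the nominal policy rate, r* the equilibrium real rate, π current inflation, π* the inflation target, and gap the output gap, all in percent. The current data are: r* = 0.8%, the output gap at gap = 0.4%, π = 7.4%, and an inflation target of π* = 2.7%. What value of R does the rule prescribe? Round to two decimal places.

R = 0.8 + 7.4 + 0.6 × (7.4 − 2.7) + 0.4 × 0.4
   = 0.8 + 7.4 + 2.82 + 0.16 = 11.18

11.18%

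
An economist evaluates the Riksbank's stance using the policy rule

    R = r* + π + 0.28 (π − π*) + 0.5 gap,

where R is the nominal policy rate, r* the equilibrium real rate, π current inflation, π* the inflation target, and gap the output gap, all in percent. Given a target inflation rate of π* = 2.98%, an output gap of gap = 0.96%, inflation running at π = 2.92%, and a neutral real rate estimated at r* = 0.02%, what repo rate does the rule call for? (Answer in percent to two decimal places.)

R = 0.02 + 2.92 + 0.28 × (2.92 − 2.98) + 0.5 × 0.96
   = 0.02 + 2.92 − 0.0168 + 0.48 = 3.40

3.40%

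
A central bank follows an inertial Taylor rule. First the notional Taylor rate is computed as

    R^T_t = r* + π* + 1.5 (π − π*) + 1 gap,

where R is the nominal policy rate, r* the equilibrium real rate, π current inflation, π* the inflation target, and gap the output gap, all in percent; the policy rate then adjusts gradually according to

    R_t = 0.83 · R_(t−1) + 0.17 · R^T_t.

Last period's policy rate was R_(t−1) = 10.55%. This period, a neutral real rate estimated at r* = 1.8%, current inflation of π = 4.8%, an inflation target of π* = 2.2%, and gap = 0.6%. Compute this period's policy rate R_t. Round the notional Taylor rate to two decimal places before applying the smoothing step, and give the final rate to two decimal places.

R^T_t = 1.8 + 2.2 + 1.5 × (4.8 − 2.2) + 1 × 0.6
   = 1.8 + 2.2 + 3.9 + 0.6 = 8.50
R_t = 0.83 × 10.55 + 0.17 × 8.50 = 8.7565 + 1.445 = 10.20

10.20%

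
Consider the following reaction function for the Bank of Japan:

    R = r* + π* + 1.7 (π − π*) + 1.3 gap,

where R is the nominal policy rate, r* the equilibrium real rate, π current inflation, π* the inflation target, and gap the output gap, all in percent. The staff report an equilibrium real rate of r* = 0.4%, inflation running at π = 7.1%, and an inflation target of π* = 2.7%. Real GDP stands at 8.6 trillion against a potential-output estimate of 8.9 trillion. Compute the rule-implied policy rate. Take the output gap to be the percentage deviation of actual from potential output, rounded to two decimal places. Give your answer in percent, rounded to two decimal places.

6.20%

Output gap = 100 × (8.6 − 8.9) / 8.9 = -3.37%.
R = 0.40 + 2.70 + 1.7 × (7.10 − 2.70) + 1.3 × (-3.37)
   = 0.40 + 2.7 + 7.48 − 4.381 = 6.20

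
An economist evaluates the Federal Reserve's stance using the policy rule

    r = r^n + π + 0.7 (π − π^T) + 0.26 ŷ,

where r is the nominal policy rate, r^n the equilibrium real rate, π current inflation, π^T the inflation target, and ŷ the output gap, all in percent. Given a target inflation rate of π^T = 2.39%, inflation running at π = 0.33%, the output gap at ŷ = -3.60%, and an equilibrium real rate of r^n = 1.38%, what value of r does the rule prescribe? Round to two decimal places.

-0.67%

r = 1.38 + 0.33 + 0.7 × (0.33 − 2.39) + 0.26 × (-3.60)
   = 1.38 + 0.33 − 1.442 − 0.936 = -0.67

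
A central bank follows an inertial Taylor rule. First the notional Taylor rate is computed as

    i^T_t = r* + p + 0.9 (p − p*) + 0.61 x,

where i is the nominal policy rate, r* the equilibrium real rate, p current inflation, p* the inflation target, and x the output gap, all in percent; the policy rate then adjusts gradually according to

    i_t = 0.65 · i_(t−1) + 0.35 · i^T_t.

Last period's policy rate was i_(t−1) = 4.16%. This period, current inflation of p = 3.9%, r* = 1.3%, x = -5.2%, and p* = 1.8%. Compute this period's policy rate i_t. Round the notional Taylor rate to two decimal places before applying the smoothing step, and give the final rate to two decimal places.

4.08%

i^T_t = 1.3 + 3.9 + 0.9 × (3.9 − 1.8) + 0.61 × (-5.2)
   = 1.3 + 3.9 + 1.89 − 3.172 = 3.92
i_t = 0.65 × 4.16 + 0.35 × 3.92 = 2.704 + 1.372 = 4.08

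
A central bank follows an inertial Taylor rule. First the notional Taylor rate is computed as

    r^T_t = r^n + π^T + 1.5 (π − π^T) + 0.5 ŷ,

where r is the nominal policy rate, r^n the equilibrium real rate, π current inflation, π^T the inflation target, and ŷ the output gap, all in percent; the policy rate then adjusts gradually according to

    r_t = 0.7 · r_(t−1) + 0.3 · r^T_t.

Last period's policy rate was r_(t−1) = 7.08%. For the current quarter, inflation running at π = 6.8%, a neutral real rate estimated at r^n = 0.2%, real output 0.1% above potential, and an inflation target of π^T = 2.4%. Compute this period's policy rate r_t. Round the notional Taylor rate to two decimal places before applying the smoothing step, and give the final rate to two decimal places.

Output 0.1% above potential → ŷ = 0.1.
r^T_t = 0.2 + 2.4 + 1.5 × (6.8 − 2.4) + 0.5 × 0.1
   = 0.2 + 2.4 + 6.6 + 0.05 = 9.25
r_t = 0.7 × 7.08 + 0.3 × 9.25 = 4.956 + 2.775 = 7.73

7.73%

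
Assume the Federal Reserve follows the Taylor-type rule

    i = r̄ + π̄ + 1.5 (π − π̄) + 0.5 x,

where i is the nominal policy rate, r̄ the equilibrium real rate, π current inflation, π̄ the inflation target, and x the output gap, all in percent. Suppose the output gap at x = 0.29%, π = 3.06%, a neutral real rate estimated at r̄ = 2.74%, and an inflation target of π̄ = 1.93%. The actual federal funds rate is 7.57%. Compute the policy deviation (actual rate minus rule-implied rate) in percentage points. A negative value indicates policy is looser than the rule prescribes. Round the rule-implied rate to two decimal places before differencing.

i = 2.74 + 1.93 + 1.5 × (3.06 − 1.93) + 0.5 × 0.29
   = 2.74 + 1.93 + 1.695 + 0.145 = 6.51
Deviation = 7.57 − 6.51 = 1.06 pp.

1.06 pp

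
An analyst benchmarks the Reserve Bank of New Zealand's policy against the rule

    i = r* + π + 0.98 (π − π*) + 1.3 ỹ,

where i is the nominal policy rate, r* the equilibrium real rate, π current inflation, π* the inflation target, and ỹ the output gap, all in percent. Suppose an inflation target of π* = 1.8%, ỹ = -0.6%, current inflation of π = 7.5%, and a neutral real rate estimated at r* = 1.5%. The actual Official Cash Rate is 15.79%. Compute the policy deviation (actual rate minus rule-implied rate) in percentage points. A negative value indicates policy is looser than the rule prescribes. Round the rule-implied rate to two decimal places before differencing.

i = 1.5 + 7.5 + 0.98 × (7.5 − 1.8) + 1.3 × (-0.6)
   = 1.5 + 7.5 + 5.586 − 0.78 = 13.81
Deviation = 15.79 − 13.81 = 1.98 pp.

1.98 pp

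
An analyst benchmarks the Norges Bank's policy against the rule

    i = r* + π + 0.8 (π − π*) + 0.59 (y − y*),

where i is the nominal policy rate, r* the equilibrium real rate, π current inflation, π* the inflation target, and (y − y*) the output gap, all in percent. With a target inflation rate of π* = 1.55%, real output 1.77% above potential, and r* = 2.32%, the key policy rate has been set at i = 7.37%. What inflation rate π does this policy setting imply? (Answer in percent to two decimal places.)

2.91%

Output 1.77% above potential → (y − y*) = 1.77.
Collecting π: i = r* + (1 + 0.8) π − 0.8 π* + 0.59 (y − y*)
1.8 π = 7.37 − 2.32 + 0.8 × 1.55 − 0.59 × 1.77 = 5.2457
π = 5.2457 / 1.8 = 2.91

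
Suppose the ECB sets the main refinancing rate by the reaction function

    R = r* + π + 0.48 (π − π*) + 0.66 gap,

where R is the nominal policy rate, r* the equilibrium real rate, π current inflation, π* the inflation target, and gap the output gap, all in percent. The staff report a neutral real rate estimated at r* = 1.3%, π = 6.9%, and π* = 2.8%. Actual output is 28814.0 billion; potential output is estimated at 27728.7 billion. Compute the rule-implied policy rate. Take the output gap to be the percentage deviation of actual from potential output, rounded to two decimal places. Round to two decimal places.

12.75%

Output gap = 100 × (28814.0 − 27728.7) / 27728.7 = 3.91%.
R = 1.30 + 6.90 + 0.48 × (6.90 − 2.80) + 0.66 × 3.91
   = 1.30 + 6.9 + 1.968 + 2.5806 = 12.75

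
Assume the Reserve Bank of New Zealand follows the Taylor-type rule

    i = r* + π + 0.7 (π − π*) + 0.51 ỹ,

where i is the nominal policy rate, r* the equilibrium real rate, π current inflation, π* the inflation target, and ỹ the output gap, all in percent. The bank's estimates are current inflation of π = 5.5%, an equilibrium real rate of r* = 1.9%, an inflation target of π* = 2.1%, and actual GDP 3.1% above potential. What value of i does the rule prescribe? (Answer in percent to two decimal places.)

Output 3.1% above potential → ỹ = 3.1.
i = 1.9 + 5.5 + 0.7 × (5.5 − 2.1) + 0.51 × 3.1
   = 1.9 + 5.5 + 2.38 + 1.581 = 11.36

11.36%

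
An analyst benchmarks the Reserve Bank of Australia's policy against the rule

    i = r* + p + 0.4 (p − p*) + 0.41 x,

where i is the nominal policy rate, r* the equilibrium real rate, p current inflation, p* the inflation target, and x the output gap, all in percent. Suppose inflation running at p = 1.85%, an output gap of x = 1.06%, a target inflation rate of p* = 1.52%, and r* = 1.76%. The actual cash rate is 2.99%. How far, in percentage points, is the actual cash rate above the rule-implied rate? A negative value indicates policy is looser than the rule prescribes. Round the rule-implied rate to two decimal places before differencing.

-1.19 pp

i = 1.76 + 1.85 + 0.4 × (1.85 − 1.52) + 0.41 × 1.06
   = 1.76 + 1.85 + 0.132 + 0.4346 = 4.18
Deviation = 2.99 − 4.18 = -1.19 pp.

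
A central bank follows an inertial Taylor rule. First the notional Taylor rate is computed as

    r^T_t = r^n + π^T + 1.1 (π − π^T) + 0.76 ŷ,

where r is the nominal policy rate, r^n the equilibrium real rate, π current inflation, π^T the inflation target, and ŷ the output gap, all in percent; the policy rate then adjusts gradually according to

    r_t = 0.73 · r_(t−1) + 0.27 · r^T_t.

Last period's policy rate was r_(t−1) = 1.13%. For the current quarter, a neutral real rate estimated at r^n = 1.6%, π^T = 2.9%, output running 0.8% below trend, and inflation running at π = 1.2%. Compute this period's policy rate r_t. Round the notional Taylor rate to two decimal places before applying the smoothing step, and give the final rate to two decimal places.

Output 0.8% below potential → ŷ = -0.8.
r^T_t = 1.6 + 2.9 + 1.1 × (1.2 − 2.9) + 0.76 × (-0.8)
   = 1.6 + 2.9 − 1.87 − 0.608 = 2.02
r_t = 0.73 × 1.13 + 0.27 × 2.02 = 0.8249 + 0.5454 = 1.37

1.37%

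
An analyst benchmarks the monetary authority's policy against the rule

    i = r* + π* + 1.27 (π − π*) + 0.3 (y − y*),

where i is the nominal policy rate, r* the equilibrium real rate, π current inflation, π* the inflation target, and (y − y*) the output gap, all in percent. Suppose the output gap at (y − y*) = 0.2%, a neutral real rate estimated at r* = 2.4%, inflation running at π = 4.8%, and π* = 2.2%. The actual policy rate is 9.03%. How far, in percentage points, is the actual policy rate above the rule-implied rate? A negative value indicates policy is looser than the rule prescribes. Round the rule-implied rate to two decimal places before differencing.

i = 2.4 + 2.2 + 1.27 × (4.8 − 2.2) + 0.3 × 0.2
   = 2.4 + 2.2 + 3.302 + 0.06 = 7.96
Deviation = 9.03 − 7.96 = 1.07 pp.

1.07 pp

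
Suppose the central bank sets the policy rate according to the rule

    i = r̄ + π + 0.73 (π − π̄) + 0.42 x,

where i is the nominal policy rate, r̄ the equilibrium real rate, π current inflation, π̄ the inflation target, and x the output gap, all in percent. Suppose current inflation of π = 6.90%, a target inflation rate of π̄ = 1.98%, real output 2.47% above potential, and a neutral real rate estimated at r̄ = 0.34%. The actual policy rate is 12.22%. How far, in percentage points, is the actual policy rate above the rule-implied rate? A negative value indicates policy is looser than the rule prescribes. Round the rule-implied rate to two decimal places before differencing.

0.35 pp

Output 2.47% above potential → x = 2.47.
i = 0.34 + 6.90 + 0.73 × (6.90 − 1.98) + 0.42 × 2.47
   = 0.34 + 6.9 + 3.5916 + 1.0374 = 11.87
Deviation = 12.22 − 11.87 = 0.35 pp.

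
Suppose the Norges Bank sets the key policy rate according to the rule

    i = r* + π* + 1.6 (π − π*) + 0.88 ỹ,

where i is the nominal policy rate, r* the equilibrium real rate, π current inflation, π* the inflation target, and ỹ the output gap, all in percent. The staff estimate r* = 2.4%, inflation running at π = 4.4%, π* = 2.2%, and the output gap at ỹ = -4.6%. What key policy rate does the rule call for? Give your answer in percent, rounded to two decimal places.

4.07%

i = 2.4 + 2.2 + 1.6 × (4.4 − 2.2) + 0.88 × (-4.6)
   = 2.4 + 2.2 + 3.52 − 4.048 = 4.07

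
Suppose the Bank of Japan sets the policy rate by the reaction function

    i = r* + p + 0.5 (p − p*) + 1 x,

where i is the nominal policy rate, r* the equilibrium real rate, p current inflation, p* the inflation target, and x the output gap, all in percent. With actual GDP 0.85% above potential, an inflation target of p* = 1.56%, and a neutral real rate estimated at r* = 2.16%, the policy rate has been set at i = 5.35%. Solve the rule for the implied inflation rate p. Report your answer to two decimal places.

Output 0.85% above potential → x = 0.85.
Collecting p: i = r* + (1 + 0.5) p − 0.5 p* + 1 x
1.5 p = 5.35 − 2.16 + 0.5 × 1.56 − 1 × 0.85 = 3.12
p = 3.12 / 1.5 = 2.08

2.08%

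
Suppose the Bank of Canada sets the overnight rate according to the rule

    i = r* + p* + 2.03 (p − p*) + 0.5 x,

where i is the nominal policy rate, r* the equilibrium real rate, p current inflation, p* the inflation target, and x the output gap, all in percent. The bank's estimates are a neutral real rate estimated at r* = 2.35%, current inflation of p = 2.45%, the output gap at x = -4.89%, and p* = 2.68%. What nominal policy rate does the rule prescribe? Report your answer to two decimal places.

2.12%

i = 2.35 + 2.68 + 2.03 × (2.45 − 2.68) + 0.5 × (-4.89)
   = 2.35 + 2.68 − 0.4669 − 2.445 = 2.12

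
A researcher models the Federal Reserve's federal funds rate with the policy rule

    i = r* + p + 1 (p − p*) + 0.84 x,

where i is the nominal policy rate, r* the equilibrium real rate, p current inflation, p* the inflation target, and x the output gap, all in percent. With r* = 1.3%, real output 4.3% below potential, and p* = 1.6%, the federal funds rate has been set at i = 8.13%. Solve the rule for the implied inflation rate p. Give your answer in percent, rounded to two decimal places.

6.02%

Output 4.3% below potential → x = -4.3.
Collecting p: i = r* + (1 + 1) p − 1 p* + 0.84 x
2 p = 8.13 − 1.3 + 1 × 1.6 − 0.84 × (-4.3) = 12.042
p = 12.042 / 2 = 6.02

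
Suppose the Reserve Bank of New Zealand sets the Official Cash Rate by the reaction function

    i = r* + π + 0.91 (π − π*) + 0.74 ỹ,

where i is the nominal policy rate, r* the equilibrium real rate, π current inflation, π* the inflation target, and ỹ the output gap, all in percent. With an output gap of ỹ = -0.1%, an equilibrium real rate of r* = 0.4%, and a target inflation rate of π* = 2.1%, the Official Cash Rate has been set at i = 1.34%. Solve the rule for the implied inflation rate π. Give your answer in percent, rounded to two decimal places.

1.53%

Collecting π: i = r* + (1 + 0.91) π − 0.91 π* + 0.74 ỹ
1.91 π = 1.34 − 0.4 + 0.91 × 2.1 − 0.74 × (-0.1) = 2.925
π = 2.925 / 1.91 = 1.53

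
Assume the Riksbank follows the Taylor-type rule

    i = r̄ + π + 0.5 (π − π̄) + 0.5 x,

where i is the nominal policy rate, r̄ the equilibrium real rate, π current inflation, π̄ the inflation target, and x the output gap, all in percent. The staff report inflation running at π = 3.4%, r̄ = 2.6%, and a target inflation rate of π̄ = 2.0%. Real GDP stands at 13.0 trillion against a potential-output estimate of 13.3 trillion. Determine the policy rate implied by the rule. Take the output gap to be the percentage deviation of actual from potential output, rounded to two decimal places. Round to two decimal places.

Output gap = 100 × (13.0 − 13.3) / 13.3 = -2.26%.
i = 2.60 + 3.40 + 0.5 × (3.40 − 2.00) + 0.5 × (-2.26)
   = 2.60 + 3.4 + 0.7 − 1.13 = 5.57

5.57%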